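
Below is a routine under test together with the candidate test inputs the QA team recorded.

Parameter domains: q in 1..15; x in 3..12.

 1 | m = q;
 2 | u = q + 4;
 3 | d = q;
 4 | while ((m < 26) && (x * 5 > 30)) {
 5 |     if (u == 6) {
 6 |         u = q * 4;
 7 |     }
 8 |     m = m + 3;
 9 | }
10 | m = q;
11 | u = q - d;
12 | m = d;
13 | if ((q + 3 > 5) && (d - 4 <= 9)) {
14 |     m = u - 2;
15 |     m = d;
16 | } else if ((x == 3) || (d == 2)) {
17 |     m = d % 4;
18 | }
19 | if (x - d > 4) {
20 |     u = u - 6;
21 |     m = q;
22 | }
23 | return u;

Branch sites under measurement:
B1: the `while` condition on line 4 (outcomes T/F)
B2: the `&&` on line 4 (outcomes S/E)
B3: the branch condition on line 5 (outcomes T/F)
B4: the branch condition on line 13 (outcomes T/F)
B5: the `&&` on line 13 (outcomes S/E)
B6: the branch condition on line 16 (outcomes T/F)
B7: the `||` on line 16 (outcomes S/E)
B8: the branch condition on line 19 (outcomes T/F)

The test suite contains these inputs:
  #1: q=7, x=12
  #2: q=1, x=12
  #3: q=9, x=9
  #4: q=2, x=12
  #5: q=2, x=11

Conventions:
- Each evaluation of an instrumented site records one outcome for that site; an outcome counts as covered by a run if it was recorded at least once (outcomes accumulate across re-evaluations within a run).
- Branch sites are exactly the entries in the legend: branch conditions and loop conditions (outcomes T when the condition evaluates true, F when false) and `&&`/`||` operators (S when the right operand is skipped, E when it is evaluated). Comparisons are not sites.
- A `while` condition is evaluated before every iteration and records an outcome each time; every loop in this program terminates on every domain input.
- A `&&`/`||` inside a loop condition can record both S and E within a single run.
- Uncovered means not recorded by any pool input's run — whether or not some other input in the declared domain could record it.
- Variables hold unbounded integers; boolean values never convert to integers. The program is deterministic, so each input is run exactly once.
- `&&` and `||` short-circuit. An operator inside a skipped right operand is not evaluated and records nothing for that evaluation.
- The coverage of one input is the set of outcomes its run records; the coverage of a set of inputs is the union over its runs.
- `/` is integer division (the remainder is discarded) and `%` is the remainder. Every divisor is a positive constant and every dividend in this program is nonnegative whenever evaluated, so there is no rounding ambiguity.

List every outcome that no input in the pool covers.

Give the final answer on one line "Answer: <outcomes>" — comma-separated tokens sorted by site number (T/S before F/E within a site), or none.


run #1 (q=7, x=12) records B1=T, B1=F, B2=S, B2=E, B3=F, B4=T, B5=E, B8=T
run #2 (q=1, x=12) records B1=T, B1=F, B2=S, B2=E, B3=F, B4=F, B5=S, B6=F, B7=E, B8=T
run #3 (q=9, x=9) records B1=T, B1=F, B2=S, B2=E, B3=F, B4=T, B5=E, B8=F
run #4 (q=2, x=12) records B1=T, B1=F, B2=S, B2=E, B3=T, B3=F, B4=F, B5=S, B6=T, B7=E, B8=T
run #5 (q=2, x=11) records B1=T, B1=F, B2=S, B2=E, B3=T, B3=F, B4=F, B5=S, B6=T, B7=E, B8=T
union over the pool: B1=T, B1=F, B2=S, B2=E, B3=T, B3=F, B4=T, B4=F, B5=S, B5=E, B6=T, B6=F, B7=E, B8=T, B8=F
uncovered (1 of 16): B7=S
Answer: B7=S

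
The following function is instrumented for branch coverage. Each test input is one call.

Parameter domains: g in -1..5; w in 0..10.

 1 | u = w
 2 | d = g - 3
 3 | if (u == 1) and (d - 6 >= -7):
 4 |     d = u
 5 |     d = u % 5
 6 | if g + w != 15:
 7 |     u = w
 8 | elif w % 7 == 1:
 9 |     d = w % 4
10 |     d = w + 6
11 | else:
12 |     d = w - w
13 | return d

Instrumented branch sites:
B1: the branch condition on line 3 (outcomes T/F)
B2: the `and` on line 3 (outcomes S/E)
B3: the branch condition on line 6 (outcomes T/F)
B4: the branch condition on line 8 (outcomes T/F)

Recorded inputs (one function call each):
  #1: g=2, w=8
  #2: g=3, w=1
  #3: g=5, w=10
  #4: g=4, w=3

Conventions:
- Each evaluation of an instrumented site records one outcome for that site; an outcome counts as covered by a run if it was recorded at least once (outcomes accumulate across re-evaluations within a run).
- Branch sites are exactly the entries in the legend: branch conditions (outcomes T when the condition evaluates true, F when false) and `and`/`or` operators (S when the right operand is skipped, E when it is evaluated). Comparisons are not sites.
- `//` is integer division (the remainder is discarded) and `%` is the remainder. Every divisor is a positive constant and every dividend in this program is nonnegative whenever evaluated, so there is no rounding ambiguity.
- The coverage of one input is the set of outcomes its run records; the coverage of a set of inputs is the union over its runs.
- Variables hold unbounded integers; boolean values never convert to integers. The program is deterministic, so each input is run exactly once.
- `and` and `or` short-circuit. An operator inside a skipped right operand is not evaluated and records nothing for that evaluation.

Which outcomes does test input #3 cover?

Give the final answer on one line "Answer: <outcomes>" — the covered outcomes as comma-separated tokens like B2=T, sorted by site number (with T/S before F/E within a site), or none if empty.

Running input #3 (g=5, w=10), event by event:
  B2->S, B1->F, B3->F, B4->F
as a set, this run covers: B1=F, B2=S, B3=F, B4=F

Answer: B1=F, B2=S, B3=F, B4=F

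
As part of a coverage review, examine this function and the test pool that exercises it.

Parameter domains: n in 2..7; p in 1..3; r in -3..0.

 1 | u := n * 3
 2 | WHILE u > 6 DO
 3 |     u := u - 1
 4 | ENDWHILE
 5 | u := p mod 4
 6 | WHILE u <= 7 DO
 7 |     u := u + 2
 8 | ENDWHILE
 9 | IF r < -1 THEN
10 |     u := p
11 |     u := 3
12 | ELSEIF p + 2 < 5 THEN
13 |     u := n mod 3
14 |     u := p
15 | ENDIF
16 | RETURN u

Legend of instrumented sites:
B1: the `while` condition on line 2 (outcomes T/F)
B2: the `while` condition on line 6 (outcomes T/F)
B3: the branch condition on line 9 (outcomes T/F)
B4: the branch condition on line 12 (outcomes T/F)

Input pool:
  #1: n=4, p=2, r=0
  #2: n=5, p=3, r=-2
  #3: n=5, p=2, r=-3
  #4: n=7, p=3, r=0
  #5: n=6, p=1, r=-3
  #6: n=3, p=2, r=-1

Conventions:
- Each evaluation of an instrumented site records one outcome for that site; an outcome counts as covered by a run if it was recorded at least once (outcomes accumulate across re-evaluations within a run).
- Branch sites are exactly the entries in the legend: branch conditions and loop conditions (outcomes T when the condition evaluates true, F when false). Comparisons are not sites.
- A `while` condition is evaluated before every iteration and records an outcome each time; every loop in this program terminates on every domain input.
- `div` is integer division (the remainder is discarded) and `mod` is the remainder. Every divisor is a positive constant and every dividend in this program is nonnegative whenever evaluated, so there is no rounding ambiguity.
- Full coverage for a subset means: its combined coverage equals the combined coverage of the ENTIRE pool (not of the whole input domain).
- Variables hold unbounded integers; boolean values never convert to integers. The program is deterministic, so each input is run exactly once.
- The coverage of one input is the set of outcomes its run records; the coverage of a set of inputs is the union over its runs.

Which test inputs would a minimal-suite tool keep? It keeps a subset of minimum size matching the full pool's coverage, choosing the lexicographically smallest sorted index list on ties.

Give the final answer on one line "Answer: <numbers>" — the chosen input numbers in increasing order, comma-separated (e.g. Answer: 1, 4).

input #1, n=4, p=2, r=0: outcomes B1=T, B1=F, B2=T, B2=F, B3=F, B4=T
input #2, n=5, p=3, r=-2: outcomes B1=T, B1=F, B2=T, B2=F, B3=T
input #3, n=5, p=2, r=-3: outcomes B1=T, B1=F, B2=T, B2=F, B3=T
input #4, n=7, p=3, r=0: outcomes B1=T, B1=F, B2=T, B2=F, B3=F, B4=F
input #5, n=6, p=1, r=-3: outcomes B1=T, B1=F, B2=T, B2=F, B3=T
input #6, n=3, p=2, r=-1: outcomes B1=T, B1=F, B2=T, B2=F, B3=F, B4=T
the full pool covers 8 outcomes: B1=T, B1=F, B2=T, B2=F, B3=T, B3=F, B4=T, B4=F
no size-1 subset reaches all 8 outcomes (best union: 6/8)
no size-2 subset reaches all 8 outcomes (best union: 7/8)
inputs {1, 2, 4} (size 3) cover everything; no size-3 subset with a lexicographically smaller index list covers all 8

Answer: 1, 2, 4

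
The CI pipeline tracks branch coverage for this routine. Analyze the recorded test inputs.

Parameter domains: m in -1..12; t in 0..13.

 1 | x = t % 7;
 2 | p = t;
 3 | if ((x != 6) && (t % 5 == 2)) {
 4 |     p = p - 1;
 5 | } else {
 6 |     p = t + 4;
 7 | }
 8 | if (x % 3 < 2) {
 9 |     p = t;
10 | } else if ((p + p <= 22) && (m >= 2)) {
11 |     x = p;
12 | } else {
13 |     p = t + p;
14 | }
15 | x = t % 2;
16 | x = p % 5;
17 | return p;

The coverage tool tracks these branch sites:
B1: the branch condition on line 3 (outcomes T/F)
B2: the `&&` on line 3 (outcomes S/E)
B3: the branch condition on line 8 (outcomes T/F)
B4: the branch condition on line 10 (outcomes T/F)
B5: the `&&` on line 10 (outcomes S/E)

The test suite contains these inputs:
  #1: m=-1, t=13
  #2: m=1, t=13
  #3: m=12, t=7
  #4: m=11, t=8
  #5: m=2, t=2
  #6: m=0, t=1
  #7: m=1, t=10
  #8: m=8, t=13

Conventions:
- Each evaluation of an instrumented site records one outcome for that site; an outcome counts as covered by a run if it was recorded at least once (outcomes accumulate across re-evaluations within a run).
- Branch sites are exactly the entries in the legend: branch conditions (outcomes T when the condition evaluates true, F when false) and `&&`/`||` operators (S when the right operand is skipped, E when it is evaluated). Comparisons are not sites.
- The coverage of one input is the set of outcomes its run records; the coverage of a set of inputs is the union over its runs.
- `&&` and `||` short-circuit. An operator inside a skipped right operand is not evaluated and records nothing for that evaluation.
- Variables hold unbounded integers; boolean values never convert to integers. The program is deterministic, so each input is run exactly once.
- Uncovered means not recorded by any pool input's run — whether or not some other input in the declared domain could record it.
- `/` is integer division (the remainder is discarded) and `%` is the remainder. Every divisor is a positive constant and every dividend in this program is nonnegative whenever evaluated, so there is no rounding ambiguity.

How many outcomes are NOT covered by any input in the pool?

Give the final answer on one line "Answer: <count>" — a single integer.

input #1, m=-1, t=13: events B2->S, B1->F, B3->T; outcomes B1=F, B2=S, B3=T
input #2, m=1, t=13: events B2->S, B1->F, B3->T; outcomes B1=F, B2=S, B3=T
input #3, m=12, t=7: events B2->E, B1->T, B3->T; outcomes B1=T, B2=E, B3=T
input #4, m=11, t=8: events B2->E, B1->F, B3->T; outcomes B1=F, B2=E, B3=T
input #5, m=2, t=2: events B2->E, B1->T, B3->F, B5->E, B4->T; outcomes B1=T, B2=E, B3=F, B4=T, B5=E
input #6, m=0, t=1: events B2->E, B1->F, B3->T; outcomes B1=F, B2=E, B3=T
input #7, m=1, t=10: events B2->E, B1->F, B3->T; outcomes B1=F, B2=E, B3=T
input #8, m=8, t=13: events B2->S, B1->F, B3->T; outcomes B1=F, B2=S, B3=T
union over the pool: B1=T, B1=F, B2=S, B2=E, B3=T, B3=F, B4=T, B5=E
uncovered (2 of 10): B4=F, B5=S

Answer: 2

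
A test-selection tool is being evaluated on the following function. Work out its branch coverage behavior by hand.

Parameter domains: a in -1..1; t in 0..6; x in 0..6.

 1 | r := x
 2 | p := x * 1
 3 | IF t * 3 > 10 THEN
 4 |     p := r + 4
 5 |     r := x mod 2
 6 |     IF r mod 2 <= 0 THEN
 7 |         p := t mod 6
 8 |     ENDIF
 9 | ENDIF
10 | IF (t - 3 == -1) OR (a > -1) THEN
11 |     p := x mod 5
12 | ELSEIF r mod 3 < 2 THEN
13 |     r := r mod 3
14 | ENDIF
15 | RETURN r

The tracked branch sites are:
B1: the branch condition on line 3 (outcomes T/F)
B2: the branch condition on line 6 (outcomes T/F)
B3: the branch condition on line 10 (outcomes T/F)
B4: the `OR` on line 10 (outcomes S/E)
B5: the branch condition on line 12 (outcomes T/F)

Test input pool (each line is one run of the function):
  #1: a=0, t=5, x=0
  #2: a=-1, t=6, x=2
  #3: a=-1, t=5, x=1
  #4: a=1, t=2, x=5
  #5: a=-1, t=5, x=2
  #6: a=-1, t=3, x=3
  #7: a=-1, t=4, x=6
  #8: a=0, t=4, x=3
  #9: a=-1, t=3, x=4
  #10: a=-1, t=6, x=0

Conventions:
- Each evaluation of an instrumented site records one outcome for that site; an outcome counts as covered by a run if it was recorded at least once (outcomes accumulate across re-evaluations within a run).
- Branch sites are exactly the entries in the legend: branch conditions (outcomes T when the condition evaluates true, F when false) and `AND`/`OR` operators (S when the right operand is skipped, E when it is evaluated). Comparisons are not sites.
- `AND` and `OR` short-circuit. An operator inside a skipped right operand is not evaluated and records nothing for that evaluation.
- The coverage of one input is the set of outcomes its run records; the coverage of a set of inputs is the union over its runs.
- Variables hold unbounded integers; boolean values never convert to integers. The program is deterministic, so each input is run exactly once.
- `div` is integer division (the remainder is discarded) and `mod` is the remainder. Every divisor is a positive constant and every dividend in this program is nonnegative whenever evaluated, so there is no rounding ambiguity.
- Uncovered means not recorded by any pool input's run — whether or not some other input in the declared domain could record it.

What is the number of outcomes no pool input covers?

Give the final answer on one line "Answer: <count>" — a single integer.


test 1 (a=0, t=5, x=0) hits B1=T, B2=T, B3=T, B4=E
test 2 (a=-1, t=6, x=2) hits B1=T, B2=T, B3=F, B4=E, B5=T
test 3 (a=-1, t=5, x=1) hits B1=T, B2=F, B3=F, B4=E, B5=T
test 4 (a=1, t=2, x=5) hits B1=F, B3=T, B4=S
test 5 (a=-1, t=5, x=2) hits B1=T, B2=T, B3=F, B4=E, B5=T
test 6 (a=-1, t=3, x=3) hits B1=F, B3=F, B4=E, B5=T
test 7 (a=-1, t=4, x=6) hits B1=T, B2=T, B3=F, B4=E, B5=T
test 8 (a=0, t=4, x=3) hits B1=T, B2=F, B3=T, B4=E
test 9 (a=-1, t=3, x=4) hits B1=F, B3=F, B4=E, B5=T
test 10 (a=-1, t=6, x=0) hits B1=T, B2=T, B3=F, B4=E, B5=T
union over the pool: B1=T, B1=F, B2=T, B2=F, B3=T, B3=F, B4=S, B4=E, B5=T
uncovered (1 of 10): B5=F
Answer: 1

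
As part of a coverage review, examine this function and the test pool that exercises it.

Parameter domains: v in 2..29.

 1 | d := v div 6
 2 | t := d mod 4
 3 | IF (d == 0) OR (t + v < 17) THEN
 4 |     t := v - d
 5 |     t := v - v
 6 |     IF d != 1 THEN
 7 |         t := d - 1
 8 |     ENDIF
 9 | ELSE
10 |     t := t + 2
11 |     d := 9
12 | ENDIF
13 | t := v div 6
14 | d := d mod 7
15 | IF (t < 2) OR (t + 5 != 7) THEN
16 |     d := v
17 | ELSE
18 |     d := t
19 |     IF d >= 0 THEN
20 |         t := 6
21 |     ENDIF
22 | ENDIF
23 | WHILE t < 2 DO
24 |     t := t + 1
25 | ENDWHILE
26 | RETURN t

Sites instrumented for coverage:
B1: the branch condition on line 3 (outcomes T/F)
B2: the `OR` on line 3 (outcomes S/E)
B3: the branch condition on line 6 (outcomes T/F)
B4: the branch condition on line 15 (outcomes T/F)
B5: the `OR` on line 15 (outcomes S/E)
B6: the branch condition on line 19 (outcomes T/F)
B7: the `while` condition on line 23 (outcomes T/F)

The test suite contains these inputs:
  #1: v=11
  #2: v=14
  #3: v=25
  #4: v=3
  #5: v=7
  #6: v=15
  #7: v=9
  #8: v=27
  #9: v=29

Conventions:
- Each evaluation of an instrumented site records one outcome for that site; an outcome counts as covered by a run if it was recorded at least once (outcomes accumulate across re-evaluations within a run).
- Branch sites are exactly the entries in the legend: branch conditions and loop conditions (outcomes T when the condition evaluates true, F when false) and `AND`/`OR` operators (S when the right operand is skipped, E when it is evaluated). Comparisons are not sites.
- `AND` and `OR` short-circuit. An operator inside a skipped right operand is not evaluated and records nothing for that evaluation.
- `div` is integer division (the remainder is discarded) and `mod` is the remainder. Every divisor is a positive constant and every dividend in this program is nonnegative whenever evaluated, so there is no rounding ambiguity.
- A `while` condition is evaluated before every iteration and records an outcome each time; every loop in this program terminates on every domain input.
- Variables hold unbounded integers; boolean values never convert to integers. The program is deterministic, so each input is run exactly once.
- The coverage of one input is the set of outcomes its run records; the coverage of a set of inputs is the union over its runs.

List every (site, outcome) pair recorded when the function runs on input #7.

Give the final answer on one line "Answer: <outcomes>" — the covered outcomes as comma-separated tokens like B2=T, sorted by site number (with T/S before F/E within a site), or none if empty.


Tracing the run of input #7 (v=9):
  B2->E, B1->T, B3->F, B5->S, B4->T, B7->T, B7->F
distinct outcomes covered: B1=T, B2=E, B3=F, B4=T, B5=S, B7=T, B7=F
Answer: B1=T, B2=E, B3=F, B4=T, B5=S, B7=T, B7=F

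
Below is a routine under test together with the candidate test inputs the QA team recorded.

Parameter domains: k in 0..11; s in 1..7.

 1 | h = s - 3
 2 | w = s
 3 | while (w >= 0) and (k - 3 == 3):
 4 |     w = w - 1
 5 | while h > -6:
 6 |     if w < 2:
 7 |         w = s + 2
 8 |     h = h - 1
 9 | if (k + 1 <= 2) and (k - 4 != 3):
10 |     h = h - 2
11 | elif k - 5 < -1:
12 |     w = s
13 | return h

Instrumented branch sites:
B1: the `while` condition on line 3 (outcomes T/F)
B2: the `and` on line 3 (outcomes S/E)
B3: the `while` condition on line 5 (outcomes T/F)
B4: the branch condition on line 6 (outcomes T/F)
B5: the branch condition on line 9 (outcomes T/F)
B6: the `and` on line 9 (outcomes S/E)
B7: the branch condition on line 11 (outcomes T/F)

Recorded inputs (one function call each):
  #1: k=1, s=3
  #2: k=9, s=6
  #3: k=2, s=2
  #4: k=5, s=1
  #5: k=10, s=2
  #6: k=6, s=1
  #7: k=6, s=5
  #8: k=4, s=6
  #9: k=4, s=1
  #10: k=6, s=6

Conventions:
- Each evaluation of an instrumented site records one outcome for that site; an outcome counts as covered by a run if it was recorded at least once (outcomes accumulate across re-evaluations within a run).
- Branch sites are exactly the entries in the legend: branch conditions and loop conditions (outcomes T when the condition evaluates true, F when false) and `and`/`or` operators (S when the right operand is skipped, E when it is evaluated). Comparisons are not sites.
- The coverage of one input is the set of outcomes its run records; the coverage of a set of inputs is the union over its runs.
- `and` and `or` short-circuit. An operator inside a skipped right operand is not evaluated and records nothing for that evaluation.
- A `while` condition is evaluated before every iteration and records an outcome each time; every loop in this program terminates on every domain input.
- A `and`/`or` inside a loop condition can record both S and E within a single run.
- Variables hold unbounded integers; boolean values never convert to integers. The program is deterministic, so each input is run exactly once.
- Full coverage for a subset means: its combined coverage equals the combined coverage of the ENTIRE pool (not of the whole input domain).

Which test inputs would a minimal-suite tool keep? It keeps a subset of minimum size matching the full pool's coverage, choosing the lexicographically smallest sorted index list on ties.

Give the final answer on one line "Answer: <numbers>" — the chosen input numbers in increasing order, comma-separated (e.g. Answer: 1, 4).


input #1, k=1, s=3: events B2->E, B1->F, B3->T, B4->F, B3->T, B4->F, B3->T, B4->F, B3->T, B4->F, B3->T, B4->F, B3->T, B4->F, ...; outcomes B1=F, B2=E, B3=T, B3=F, B4=F, B5=T, B6=E
input #2, k=9, s=6: events B2->E, B1->F, B3->T, B4->F, B3->T, B4->F, B3->T, B4->F, B3->T, B4->F, B3->T, B4->F, B3->T, B4->F, ...; outcomes B1=F, B2=E, B3=T, B3=F, B4=F, B5=F, B6=S, B7=F
input #3, k=2, s=2: events B2->E, B1->F, B3->T, B4->F, B3->T, B4->F, B3->T, B4->F, B3->T, B4->F, B3->T, B4->F, B3->F, B6->S, ...; outcomes B1=F, B2=E, B3=T, B3=F, B4=F, B5=F, B6=S, B7=T
input #4, k=5, s=1: events B2->E, B1->F, B3->T, B4->T, B3->T, B4->F, B3->T, B4->F, B3->T, B4->F, B3->F, B6->S, B5->F, B7->F; outcomes B1=F, B2=E, B3=T, B3=F, B4=T, B4=F, B5=F, B6=S, B7=F
input #5, k=10, s=2: events B2->E, B1->F, B3->T, B4->F, B3->T, B4->F, B3->T, B4->F, B3->T, B4->F, B3->T, B4->F, B3->F, B6->S, ...; outcomes B1=F, B2=E, B3=T, B3=F, B4=F, B5=F, B6=S, B7=F
input #6, k=6, s=1: events B2->E, B1->T, B2->E, B1->T, B2->S, B1->F, B3->T, B4->T, B3->T, B4->F, B3->T, B4->F, B3->T, B4->F, ...; outcomes B1=T, B1=F, B2=S, B2=E, B3=T, B3=F, B4=T, B4=F, B5=F, B6=S, B7=F
input #7, k=6, s=5: events B2->E, B1->T, B2->E, B1->T, B2->E, B1->T, B2->E, B1->T, B2->E, B1->T, B2->E, B1->T, B2->S, B1->F, ...; outcomes B1=T, B1=F, B2=S, B2=E, B3=T, B3=F, B4=T, B4=F, B5=F, B6=S, B7=F
input #8, k=4, s=6: events B2->E, B1->F, B3->T, B4->F, B3->T, B4->F, B3->T, B4->F, B3->T, B4->F, B3->T, B4->F, B3->T, B4->F, ...; outcomes B1=F, B2=E, B3=T, B3=F, B4=F, B5=F, B6=S, B7=F
input #9, k=4, s=1: events B2->E, B1->F, B3->T, B4->T, B3->T, B4->F, B3->T, B4->F, B3->T, B4->F, B3->F, B6->S, B5->F, B7->F; outcomes B1=F, B2=E, B3=T, B3=F, B4=T, B4=F, B5=F, B6=S, B7=F
input #10, k=6, s=6: events B2->E, B1->T, B2->E, B1->T, B2->E, B1->T, B2->E, B1->T, B2->E, B1->T, B2->E, B1->T, B2->E, B1->T, ...; outcomes B1=T, B1=F, B2=S, B2=E, B3=T, B3=F, B4=T, B4=F, B5=F, B6=S, B7=F
the full pool covers 14 outcomes: B1=T, B1=F, B2=S, B2=E, B3=T, B3=F, B4=T, B4=F, B5=T, B5=F, B6=S, B6=E, B7=T, B7=F
every size-1 subset falls short of the 14 outcomes (best: 11/14)
every size-2 subset falls short of the 14 outcomes (best: 13/14)
the canonical winner is {1, 3, 6}: size 3, full 14-outcome coverage, earliest index list among size-3 covers
Answer: 1, 3, 6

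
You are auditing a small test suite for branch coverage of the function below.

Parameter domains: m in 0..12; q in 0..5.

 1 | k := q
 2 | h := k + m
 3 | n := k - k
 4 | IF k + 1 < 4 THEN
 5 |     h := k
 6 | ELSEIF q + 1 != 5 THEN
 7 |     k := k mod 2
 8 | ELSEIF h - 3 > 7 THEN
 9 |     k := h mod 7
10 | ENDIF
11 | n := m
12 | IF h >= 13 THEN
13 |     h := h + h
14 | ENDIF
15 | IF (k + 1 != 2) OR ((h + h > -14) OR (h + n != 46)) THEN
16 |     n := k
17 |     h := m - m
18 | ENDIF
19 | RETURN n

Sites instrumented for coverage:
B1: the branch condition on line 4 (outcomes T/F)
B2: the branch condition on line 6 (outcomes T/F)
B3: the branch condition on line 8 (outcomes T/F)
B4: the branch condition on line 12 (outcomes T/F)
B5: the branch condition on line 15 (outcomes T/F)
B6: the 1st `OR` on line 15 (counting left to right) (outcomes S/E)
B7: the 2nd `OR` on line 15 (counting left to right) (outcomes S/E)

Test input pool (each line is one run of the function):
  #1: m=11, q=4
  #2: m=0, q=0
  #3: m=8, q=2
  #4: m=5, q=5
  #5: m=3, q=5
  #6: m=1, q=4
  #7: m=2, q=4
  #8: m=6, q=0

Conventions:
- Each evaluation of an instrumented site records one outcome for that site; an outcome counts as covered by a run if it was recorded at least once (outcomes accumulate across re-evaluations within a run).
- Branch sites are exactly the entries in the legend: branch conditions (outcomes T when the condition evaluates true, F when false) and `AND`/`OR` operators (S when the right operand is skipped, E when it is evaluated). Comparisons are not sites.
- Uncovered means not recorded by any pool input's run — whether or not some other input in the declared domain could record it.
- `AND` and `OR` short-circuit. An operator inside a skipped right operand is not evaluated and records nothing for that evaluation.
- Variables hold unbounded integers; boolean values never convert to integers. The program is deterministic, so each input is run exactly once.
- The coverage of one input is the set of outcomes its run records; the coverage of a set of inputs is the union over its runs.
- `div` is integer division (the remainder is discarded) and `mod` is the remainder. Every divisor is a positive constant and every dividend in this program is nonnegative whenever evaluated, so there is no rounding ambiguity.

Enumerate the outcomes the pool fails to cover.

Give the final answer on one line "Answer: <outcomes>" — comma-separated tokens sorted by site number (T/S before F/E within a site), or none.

test 1 (m=11, q=4) hits B1=F, B2=F, B3=T, B4=T, B5=T, B6=E, B7=S
test 2 (m=0, q=0) hits B1=T, B4=F, B5=T, B6=S
test 3 (m=8, q=2) hits B1=T, B4=F, B5=T, B6=S
test 4 (m=5, q=5) hits B1=F, B2=T, B4=F, B5=T, B6=E, B7=S
test 5 (m=3, q=5) hits B1=F, B2=T, B4=F, B5=T, B6=E, B7=S
test 6 (m=1, q=4) hits B1=F, B2=F, B3=F, B4=F, B5=T, B6=S
test 7 (m=2, q=4) hits B1=F, B2=F, B3=F, B4=F, B5=T, B6=S
test 8 (m=6, q=0) hits B1=T, B4=F, B5=T, B6=S
union over the pool: B1=T, B1=F, B2=T, B2=F, B3=T, B3=F, B4=T, B4=F, B5=T, B6=S, B6=E, B7=S
uncovered (2 of 14): B5=F, B7=E

Answer: B5=F, B7=E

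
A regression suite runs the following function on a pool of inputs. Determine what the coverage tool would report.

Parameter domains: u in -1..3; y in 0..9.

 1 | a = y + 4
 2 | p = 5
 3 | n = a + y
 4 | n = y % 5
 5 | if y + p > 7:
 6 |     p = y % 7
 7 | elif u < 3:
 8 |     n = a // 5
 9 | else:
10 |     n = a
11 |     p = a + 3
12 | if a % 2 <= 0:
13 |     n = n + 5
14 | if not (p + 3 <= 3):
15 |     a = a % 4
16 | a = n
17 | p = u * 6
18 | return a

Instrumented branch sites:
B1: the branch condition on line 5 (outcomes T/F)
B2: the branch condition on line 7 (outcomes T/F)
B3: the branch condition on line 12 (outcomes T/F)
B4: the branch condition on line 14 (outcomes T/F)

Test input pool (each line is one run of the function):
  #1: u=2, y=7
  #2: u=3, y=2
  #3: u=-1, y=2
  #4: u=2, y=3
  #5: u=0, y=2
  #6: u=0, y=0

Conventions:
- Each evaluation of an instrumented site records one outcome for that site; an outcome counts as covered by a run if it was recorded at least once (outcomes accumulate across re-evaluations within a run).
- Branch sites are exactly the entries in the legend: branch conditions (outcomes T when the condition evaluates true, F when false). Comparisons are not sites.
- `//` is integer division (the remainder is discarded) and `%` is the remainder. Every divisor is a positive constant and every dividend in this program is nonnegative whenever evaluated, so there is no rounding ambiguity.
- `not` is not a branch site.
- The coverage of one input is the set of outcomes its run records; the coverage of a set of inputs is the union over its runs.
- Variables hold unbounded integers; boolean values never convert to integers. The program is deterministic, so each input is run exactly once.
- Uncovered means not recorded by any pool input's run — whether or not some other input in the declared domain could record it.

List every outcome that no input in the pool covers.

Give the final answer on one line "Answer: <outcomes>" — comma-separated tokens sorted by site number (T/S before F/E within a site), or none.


#1 (u=2, y=7) -> B1->T, B3->F, B4->F; covered: B1=T, B3=F, B4=F
#2 (u=3, y=2) -> B1->F, B2->F, B3->T, B4->T; covered: B1=F, B2=F, B3=T, B4=T
#3 (u=-1, y=2) -> B1->F, B2->T, B3->T, B4->T; covered: B1=F, B2=T, B3=T, B4=T
#4 (u=2, y=3) -> B1->T, B3->F, B4->T; covered: B1=T, B3=F, B4=T
#5 (u=0, y=2) -> B1->F, B2->T, B3->T, B4->T; covered: B1=F, B2=T, B3=T, B4=T
#6 (u=0, y=0) -> B1->F, B2->T, B3->T, B4->T; covered: B1=F, B2=T, B3=T, B4=T
union over the pool: B1=T, B1=F, B2=T, B2=F, B3=T, B3=F, B4=T, B4=F
uncovered (0 of 8): none
Answer: none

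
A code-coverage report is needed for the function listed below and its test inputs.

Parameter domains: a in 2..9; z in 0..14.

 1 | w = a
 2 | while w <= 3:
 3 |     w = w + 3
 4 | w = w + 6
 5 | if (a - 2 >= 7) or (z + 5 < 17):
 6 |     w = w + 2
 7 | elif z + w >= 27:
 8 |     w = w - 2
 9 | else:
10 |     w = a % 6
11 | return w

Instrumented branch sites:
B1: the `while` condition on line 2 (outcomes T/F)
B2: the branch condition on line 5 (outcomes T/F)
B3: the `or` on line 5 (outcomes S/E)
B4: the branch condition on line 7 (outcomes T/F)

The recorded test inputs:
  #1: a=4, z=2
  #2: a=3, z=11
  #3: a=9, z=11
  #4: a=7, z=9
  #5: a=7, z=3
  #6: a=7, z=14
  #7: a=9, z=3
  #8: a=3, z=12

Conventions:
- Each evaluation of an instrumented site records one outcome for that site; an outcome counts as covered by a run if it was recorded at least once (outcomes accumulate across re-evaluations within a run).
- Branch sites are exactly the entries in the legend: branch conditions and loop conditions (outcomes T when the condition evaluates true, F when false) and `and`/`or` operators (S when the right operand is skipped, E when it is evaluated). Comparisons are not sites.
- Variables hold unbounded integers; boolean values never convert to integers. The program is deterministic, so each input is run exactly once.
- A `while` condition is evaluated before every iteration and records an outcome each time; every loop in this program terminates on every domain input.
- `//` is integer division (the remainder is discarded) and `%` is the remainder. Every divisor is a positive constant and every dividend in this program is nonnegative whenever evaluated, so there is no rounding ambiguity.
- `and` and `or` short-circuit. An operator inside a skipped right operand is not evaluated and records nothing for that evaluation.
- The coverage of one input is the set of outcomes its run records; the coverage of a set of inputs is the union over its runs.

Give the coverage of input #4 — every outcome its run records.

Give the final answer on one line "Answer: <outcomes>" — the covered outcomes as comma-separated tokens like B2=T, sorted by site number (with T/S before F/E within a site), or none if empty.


Running input #4 (a=7, z=9), event by event:
  B1->F, B3->E, B2->T
collecting distinct outcomes: B1=F, B2=T, B3=E
Answer: B1=F, B2=T, B3=E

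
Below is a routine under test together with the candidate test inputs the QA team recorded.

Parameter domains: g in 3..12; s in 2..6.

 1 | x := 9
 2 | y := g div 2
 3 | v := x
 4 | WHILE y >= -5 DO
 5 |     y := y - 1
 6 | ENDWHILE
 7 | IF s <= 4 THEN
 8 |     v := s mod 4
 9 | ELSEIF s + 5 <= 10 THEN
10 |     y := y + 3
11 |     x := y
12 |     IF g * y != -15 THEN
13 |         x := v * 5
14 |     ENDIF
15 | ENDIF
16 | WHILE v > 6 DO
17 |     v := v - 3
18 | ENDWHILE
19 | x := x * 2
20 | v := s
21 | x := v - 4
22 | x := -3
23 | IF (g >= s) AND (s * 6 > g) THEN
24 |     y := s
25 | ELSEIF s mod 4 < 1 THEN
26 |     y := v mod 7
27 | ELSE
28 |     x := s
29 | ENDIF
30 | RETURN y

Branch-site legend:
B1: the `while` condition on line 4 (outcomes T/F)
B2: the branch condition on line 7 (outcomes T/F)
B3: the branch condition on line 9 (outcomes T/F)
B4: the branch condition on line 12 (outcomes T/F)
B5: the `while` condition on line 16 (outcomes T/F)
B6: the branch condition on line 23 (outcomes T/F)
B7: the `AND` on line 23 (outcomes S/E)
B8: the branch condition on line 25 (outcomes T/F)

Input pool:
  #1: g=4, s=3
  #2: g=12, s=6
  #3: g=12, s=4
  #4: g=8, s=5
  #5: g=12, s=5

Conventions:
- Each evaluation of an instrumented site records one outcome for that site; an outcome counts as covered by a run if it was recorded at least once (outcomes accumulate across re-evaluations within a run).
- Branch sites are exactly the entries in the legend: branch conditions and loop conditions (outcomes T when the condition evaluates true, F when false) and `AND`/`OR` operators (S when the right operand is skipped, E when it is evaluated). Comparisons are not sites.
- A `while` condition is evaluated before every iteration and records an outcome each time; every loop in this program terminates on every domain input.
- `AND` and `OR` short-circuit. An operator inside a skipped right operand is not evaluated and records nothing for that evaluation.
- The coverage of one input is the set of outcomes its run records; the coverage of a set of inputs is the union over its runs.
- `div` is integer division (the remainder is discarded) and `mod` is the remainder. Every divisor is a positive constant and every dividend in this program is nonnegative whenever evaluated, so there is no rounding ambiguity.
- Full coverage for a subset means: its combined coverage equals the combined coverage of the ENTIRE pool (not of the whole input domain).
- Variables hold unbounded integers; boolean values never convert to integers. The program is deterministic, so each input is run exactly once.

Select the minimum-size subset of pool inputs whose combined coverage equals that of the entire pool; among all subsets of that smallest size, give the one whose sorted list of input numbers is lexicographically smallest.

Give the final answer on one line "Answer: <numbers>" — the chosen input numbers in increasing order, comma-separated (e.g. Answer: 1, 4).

test 1 (g=4, s=3) hits B1=T, B1=F, B2=T, B5=F, B6=T, B7=E
test 2 (g=12, s=6) hits B1=T, B1=F, B2=F, B3=F, B5=T, B5=F, B6=T, B7=E
test 3 (g=12, s=4) hits B1=T, B1=F, B2=T, B5=F, B6=T, B7=E
test 4 (g=8, s=5) hits B1=T, B1=F, B2=F, B3=T, B4=T, B5=T, B5=F, B6=T, B7=E
test 5 (g=12, s=5) hits B1=T, B1=F, B2=F, B3=T, B4=T, B5=T, B5=F, B6=T, B7=E
the full pool covers 11 outcomes: B1=T, B1=F, B2=T, B2=F, B3=T, B3=F, B4=T, B5=T, B5=F, B6=T, B7=E
every size-1 subset falls short of the 11 outcomes (best: 9/11)
every size-2 subset falls short of the 11 outcomes (best: 10/11)
size 3: inputs {1, 2, 4} cover all 11 outcomes, and no lexicographically smaller subset of this size does

Answer: 1, 2, 4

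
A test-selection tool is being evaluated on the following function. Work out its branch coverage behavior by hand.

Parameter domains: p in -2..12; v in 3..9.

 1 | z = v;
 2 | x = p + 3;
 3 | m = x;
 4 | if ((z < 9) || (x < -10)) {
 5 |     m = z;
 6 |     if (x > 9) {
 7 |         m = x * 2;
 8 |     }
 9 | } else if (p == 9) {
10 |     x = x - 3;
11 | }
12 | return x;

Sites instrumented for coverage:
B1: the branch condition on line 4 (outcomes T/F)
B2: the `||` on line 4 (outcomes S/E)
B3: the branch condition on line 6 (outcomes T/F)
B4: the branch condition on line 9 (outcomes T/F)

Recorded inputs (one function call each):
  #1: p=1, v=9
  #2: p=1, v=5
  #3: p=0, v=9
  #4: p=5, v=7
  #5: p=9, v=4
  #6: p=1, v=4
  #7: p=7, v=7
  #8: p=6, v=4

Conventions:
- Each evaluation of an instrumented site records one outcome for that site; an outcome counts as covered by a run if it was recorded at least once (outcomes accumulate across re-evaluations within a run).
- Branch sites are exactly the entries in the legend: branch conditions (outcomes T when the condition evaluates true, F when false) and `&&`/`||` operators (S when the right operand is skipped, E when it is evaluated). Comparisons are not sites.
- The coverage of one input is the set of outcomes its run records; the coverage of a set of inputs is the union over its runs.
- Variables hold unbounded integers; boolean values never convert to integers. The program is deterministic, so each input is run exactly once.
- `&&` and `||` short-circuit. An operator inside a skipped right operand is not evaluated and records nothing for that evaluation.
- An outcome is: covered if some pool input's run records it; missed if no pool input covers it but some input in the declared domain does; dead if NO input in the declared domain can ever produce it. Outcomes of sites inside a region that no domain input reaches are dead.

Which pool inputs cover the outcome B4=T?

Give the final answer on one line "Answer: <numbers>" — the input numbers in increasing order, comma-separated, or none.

input #1 (p=1, v=9): does not produce B4=T
input #2 (p=1, v=5): does not produce B4=T
input #3 (p=0, v=9): does not produce B4=T
input #4 (p=5, v=7): does not produce B4=T
input #5 (p=9, v=4): does not produce B4=T
input #6 (p=1, v=4): does not produce B4=T
input #7 (p=7, v=7): does not produce B4=T
input #8 (p=6, v=4): does not produce B4=T

Answer: none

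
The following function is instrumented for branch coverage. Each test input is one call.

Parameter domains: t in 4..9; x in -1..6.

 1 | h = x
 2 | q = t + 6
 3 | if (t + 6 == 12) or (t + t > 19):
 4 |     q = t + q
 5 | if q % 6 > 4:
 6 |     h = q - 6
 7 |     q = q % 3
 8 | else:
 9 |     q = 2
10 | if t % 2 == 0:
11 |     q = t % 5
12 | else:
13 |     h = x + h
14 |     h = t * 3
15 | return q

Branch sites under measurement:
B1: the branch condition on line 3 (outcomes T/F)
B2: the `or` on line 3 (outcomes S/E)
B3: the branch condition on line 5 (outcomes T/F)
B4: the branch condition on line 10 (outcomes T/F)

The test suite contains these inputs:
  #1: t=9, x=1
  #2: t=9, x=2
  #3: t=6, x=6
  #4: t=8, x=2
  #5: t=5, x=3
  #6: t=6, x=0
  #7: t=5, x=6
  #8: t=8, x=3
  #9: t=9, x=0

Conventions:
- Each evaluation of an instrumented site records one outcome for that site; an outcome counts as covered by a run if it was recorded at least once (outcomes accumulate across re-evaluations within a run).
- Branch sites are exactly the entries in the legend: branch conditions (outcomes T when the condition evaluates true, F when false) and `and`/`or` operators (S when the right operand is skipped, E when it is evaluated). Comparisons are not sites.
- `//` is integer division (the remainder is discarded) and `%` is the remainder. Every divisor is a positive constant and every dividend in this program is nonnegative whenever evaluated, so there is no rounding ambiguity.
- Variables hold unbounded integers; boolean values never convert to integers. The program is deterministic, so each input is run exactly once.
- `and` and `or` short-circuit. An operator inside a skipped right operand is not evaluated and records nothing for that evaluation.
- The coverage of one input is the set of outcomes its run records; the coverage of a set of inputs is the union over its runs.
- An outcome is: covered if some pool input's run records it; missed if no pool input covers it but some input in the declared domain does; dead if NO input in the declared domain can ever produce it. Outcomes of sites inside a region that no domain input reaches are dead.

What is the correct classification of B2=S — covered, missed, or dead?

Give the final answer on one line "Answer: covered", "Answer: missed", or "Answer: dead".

B2=S is recorded by pool input(s) 3, 6 -> covered

Answer: covered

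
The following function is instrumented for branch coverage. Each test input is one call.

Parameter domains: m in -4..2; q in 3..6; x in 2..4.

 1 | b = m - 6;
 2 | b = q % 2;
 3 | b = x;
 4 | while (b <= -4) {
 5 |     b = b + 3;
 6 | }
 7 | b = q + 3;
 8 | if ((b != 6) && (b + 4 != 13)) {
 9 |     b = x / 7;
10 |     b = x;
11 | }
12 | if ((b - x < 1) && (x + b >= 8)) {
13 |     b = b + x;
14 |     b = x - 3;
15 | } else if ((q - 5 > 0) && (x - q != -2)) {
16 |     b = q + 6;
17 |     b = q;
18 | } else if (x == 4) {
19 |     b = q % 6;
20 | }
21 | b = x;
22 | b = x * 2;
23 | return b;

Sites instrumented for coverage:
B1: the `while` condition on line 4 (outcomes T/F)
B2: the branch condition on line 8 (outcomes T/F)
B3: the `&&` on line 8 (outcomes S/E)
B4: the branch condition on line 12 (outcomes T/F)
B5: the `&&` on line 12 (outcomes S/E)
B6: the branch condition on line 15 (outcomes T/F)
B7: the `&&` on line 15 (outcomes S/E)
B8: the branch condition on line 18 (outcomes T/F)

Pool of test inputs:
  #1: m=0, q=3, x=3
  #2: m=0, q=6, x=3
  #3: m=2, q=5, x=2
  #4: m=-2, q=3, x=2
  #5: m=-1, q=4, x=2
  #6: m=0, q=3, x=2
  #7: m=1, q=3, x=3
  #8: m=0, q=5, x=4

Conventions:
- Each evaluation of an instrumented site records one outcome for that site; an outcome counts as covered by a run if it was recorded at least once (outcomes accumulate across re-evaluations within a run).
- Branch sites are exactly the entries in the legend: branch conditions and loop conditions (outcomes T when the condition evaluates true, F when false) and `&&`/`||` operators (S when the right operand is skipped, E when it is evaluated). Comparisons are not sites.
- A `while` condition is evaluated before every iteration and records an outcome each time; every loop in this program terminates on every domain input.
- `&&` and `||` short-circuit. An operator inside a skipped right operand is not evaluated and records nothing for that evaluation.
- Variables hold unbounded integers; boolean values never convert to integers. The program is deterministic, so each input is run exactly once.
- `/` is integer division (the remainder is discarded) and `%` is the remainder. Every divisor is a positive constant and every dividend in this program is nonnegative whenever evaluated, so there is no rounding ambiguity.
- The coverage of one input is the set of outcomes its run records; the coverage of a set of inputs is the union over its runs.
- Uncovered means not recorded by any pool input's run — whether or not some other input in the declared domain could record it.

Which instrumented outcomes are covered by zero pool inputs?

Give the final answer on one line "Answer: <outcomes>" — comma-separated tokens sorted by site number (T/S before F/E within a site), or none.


input #1 (m=0, q=3, x=3): events B1->F, B3->S, B2->F, B5->S, B4->F, B7->S, B6->F, B8->F; covers B1=F, B2=F, B3=S, B4=F, B5=S, B6=F, B7=S, B8=F
input #2 (m=0, q=6, x=3): events B1->F, B3->E, B2->F, B5->S, B4->F, B7->E, B6->T; covers B1=F, B2=F, B3=E, B4=F, B5=S, B6=T, B7=E
input #3 (m=2, q=5, x=2): events B1->F, B3->E, B2->T, B5->E, B4->F, B7->S, B6->F, B8->F; covers B1=F, B2=T, B3=E, B4=F, B5=E, B6=F, B7=S, B8=F
input #4 (m=-2, q=3, x=2): events B1->F, B3->S, B2->F, B5->S, B4->F, B7->S, B6->F, B8->F; covers B1=F, B2=F, B3=S, B4=F, B5=S, B6=F, B7=S, B8=F
input #5 (m=-1, q=4, x=2): events B1->F, B3->E, B2->T, B5->E, B4->F, B7->S, B6->F, B8->F; covers B1=F, B2=T, B3=E, B4=F, B5=E, B6=F, B7=S, B8=F
input #6 (m=0, q=3, x=2): events B1->F, B3->S, B2->F, B5->S, B4->F, B7->S, B6->F, B8->F; covers B1=F, B2=F, B3=S, B4=F, B5=S, B6=F, B7=S, B8=F
input #7 (m=1, q=3, x=3): events B1->F, B3->S, B2->F, B5->S, B4->F, B7->S, B6->F, B8->F; covers B1=F, B2=F, B3=S, B4=F, B5=S, B6=F, B7=S, B8=F
input #8 (m=0, q=5, x=4): events B1->F, B3->E, B2->T, B5->E, B4->T; covers B1=F, B2=T, B3=E, B4=T, B5=E
union over the pool: B1=F, B2=T, B2=F, B3=S, B3=E, B4=T, B4=F, B5=S, B5=E, B6=T, B6=F, B7=S, B7=E, B8=F
uncovered (2 of 16): B1=T, B8=T
Answer: B1=T, B8=T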